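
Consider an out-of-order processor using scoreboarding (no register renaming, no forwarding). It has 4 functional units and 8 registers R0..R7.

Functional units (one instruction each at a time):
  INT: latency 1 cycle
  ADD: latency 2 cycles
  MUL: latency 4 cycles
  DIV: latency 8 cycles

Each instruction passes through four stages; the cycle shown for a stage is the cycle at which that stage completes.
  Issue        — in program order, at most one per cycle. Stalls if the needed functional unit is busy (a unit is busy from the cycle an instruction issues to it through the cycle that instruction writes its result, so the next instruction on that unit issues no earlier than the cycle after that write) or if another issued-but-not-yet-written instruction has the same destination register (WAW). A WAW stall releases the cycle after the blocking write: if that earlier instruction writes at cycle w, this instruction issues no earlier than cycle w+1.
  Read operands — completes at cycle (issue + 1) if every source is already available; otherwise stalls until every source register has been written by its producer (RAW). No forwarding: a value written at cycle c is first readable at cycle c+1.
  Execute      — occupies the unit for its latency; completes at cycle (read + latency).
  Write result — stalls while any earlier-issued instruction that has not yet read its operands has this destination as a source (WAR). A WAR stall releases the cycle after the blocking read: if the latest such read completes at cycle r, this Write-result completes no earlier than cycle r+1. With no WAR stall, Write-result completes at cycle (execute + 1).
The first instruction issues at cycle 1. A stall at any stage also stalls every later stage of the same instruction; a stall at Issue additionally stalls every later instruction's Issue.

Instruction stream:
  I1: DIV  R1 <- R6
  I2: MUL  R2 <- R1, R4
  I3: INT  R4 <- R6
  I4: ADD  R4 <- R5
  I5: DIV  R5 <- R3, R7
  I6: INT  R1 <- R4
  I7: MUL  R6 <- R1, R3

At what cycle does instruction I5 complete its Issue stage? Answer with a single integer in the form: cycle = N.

c1: I1 dispatched to DIV
c2: I1 operands ready · I2 dispatched to MUL
c3: I3 dispatched to INT
c4: I3 operands ready
c5: I3 complete
c10: I1 complete
c11: R1←I1
c12: I2 operands ready
c13: R4←I3
c14: I4 dispatched to ADD
c15: I4 operands ready · I5 dispatched to DIV
c16: I2 complete · I5 operands ready · I6 dispatched to INT
c17: R2←I2 · I4 complete
c18: R4←I4 · I7 dispatched to MUL
c19: I6 operands ready
c20: I6 complete
c21: R1←I6
c22: I7 operands ready
c24: I5 complete
c25: R5←I5
c26: I7 complete
c27: R6←I7

cycle = 15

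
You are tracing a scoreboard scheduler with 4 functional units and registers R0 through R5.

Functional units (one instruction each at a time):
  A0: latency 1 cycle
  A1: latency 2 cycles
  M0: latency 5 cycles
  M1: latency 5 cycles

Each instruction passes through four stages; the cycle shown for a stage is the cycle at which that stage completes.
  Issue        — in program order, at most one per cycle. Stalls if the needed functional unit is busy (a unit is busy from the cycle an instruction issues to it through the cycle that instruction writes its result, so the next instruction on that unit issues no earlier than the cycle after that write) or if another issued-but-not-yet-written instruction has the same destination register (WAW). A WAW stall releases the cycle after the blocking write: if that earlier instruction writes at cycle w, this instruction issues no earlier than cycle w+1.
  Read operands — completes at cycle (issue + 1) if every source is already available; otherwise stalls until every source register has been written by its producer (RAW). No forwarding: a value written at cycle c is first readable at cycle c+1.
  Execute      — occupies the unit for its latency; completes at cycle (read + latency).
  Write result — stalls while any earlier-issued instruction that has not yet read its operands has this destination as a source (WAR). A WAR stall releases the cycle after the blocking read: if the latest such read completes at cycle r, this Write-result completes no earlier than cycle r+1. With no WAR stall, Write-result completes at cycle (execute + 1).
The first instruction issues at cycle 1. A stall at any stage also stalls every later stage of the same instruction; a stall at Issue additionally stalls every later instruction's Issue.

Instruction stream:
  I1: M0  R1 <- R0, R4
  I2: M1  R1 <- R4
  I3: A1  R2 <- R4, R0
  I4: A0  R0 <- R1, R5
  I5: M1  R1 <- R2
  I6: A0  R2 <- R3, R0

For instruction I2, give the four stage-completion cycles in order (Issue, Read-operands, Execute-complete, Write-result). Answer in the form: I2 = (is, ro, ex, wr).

I1: IS=1 RO=2 EX=7 WR=8
I2: IS=9 RO=10 EX=15 WR=16  [WAW R1: wait I1 write@8]
I3: IS=10 RO=11 EX=13 WR=14
I4: IS=11 RO=17 EX=18 WR=19  [RAW R1: wait I2 write@16]
I5: IS=17 RO=18 EX=23 WR=24  [struct: M1 busy until I2 writes@16]
I6: IS=20 RO=21 EX=22 WR=23  [struct: A0 busy until I4 writes@19]

I2 = (9, 10, 15, 16)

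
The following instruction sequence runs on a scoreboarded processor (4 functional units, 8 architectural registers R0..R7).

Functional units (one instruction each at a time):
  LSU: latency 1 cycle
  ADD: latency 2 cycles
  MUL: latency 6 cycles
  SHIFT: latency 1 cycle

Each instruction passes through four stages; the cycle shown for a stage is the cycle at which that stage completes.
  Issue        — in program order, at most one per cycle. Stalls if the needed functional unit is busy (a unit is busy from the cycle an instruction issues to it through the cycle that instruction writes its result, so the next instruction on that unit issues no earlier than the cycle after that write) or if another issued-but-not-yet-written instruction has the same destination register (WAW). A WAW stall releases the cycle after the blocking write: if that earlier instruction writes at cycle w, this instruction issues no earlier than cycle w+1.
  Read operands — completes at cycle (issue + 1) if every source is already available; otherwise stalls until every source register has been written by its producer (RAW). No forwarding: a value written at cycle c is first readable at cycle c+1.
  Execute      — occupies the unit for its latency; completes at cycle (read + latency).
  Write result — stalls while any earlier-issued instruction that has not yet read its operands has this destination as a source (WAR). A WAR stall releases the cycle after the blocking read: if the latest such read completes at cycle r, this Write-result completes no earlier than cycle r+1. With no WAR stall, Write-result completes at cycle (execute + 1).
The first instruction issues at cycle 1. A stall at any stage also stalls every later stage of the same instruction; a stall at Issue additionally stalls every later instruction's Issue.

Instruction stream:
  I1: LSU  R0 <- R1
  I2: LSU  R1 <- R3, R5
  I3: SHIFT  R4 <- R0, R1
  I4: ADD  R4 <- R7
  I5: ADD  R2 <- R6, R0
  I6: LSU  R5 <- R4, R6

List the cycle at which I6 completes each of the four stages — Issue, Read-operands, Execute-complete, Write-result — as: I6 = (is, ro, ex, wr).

I6 = (18, 19, 20, 21)

[I1] 1/2/3/4
[I2] 5/6/7/8  (struct: LSU busy until I1 writes@4)
[I3] 6/9/10/11  (RAW R1: wait I2 write@8)
[I4] 12/13/15/16  (WAW R4: wait I3 write@11)
[I5] 17/18/20/21  (struct: ADD busy until I4 writes@16)
[I6] 18/19/20/21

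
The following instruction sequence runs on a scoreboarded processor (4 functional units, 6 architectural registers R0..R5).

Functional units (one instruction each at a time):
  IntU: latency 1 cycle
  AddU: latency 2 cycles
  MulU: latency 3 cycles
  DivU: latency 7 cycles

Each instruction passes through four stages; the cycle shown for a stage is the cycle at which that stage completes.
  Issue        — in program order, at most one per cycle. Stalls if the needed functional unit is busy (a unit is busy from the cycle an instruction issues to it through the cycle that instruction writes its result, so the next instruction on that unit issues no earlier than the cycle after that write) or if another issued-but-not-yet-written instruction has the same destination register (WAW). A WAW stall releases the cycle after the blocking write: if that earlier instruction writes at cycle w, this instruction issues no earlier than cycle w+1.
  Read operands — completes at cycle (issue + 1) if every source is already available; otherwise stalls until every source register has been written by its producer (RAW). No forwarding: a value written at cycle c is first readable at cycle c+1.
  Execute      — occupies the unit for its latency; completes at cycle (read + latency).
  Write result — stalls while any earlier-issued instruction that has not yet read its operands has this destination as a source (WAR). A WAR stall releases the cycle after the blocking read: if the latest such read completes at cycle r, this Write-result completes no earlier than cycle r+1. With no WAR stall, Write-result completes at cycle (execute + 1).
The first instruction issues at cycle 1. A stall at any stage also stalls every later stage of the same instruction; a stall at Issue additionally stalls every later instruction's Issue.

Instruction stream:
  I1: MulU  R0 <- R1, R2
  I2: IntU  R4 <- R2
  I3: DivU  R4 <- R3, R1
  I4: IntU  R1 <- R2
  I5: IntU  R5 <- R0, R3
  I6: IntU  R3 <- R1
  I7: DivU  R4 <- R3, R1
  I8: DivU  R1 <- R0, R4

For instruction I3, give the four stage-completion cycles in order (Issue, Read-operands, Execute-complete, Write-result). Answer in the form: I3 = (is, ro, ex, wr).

1) issue 1, read 2, done 5, write 6
2) issue 2, read 3, done 4, write 5
3) issue 6, read 7, done 14, write 15  <WAW R4: wait I2 write@5>
4) issue 7, read 8, done 9, write 10
5) issue 11, read 12, done 13, write 14  <struct: IntU busy until I4 writes@10>
6) issue 15, read 16, done 17, write 18  <struct: IntU busy until I5 writes@14>
7) issue 16, read 19, done 26, write 27  <RAW R3: wait I6 write@18>
8) issue 28, read 29, done 36, write 37  <struct: DivU busy until I7 writes@27>

I3 = (6, 7, 14, 15)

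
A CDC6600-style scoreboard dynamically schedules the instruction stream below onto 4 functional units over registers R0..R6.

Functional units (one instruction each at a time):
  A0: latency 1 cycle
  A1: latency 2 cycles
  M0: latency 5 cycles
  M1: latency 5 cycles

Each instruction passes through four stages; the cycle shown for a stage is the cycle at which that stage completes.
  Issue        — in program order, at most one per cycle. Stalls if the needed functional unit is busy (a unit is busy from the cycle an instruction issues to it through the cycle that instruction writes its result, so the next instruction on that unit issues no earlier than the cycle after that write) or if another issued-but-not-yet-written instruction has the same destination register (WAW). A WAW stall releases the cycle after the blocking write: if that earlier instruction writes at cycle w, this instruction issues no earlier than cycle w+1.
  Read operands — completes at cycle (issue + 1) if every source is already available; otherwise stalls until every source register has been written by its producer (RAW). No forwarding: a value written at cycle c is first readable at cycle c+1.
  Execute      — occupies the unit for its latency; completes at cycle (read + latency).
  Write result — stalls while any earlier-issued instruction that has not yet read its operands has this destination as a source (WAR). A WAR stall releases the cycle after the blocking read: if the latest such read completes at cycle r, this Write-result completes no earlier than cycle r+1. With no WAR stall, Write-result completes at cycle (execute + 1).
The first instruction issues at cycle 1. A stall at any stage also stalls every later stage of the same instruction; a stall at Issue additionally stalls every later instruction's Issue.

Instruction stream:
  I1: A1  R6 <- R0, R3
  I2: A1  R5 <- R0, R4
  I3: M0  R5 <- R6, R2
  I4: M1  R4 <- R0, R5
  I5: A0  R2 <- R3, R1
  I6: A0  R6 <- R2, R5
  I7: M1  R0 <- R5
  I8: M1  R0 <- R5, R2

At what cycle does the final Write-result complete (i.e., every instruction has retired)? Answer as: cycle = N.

cycle 1: I1 dispatched to A1
cycle 2: I1 operands ready
cycle 4: I1 complete
cycle 5: R6←I1
cycle 6: I2 dispatched to A1
cycle 7: I2 operands ready
cycle 9: I2 complete
cycle 10: R5←I2
cycle 11: I3 dispatched to M0
cycle 12: I3 operands ready | I4 dispatched to M1
cycle 13: I5 dispatched to A0
cycle 14: I5 operands ready
cycle 15: I5 complete
cycle 16: R2←I5
cycle 17: I3 complete | I6 dispatched to A0
cycle 18: R5←I3
cycle 19: I4 operands ready | I6 operands ready
cycle 20: I6 complete
cycle 21: R6←I6
cycle 24: I4 complete
cycle 25: R4←I4
cycle 26: I7 dispatched to M1
cycle 27: I7 operands ready
cycle 32: I7 complete
cycle 33: R0←I7
cycle 34: I8 dispatched to M1
cycle 35: I8 operands ready
cycle 40: I8 complete
cycle 41: R0←I8

cycle = 41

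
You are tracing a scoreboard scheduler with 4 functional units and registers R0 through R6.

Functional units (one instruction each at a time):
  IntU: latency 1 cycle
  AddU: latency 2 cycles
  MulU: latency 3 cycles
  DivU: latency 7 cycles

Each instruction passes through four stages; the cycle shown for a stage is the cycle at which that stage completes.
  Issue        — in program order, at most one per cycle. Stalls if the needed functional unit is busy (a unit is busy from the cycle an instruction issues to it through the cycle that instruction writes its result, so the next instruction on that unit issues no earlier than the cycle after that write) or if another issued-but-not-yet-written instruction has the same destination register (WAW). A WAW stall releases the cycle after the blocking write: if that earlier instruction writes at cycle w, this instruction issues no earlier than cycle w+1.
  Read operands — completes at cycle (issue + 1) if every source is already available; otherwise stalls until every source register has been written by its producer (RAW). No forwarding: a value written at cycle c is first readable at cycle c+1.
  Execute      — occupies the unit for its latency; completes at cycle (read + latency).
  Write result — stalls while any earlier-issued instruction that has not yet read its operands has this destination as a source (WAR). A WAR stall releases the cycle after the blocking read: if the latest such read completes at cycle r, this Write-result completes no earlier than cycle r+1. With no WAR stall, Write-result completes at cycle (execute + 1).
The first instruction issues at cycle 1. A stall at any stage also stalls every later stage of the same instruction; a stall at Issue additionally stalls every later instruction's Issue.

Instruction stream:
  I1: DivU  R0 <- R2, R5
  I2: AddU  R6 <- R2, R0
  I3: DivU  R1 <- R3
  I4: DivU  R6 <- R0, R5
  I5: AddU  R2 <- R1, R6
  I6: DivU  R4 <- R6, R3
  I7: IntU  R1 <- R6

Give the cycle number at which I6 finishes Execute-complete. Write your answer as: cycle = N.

1) issue 1, read 2, done 9, write 10
2) issue 2, read 11, done 13, write 14  <RAW R0: wait I1 write@10>
3) issue 11, read 12, done 19, write 20  <struct: DivU busy until I1 writes@10>
4) issue 21, read 22, done 29, write 30  <struct: DivU busy until I3 writes@20>
5) issue 22, read 31, done 33, write 34  <RAW R6: wait I4 write@30>
6) issue 31, read 32, done 39, write 40  <struct: DivU busy until I4 writes@30>
7) issue 32, read 33, done 34, write 35

cycle = 39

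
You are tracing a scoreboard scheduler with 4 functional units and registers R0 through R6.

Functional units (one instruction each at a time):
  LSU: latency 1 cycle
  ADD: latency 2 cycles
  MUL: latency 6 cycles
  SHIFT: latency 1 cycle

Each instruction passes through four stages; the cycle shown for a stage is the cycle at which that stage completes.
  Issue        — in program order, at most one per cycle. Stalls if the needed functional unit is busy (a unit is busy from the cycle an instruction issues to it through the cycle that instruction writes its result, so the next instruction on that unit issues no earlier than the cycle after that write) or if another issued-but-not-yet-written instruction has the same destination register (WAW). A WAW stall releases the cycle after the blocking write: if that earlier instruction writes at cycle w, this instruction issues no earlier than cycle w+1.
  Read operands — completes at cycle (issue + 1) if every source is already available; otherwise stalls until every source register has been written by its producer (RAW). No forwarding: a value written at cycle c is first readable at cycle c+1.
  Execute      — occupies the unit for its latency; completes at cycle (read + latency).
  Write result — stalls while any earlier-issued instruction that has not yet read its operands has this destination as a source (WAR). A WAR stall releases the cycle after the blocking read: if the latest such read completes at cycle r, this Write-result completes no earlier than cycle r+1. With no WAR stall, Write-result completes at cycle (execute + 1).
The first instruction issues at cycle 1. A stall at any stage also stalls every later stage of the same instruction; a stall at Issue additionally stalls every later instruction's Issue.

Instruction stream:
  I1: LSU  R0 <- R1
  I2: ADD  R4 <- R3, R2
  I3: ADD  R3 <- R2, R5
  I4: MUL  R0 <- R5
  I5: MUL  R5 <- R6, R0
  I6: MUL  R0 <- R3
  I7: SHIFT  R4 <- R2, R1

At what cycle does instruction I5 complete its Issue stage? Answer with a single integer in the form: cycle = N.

cycle = 17

I1  is:1  ro:2  ex:3  wr:4
I2  is:2  ro:3  ex:5  wr:6
I3  is:7  ro:8  ex:10  wr:11  — struct: ADD busy until I2 writes@6
I4  is:8  ro:9  ex:15  wr:16
I5  is:17  ro:18  ex:24  wr:25  — struct: MUL busy until I4 writes@16
I6  is:26  ro:27  ex:33  wr:34  — struct: MUL busy until I5 writes@25
I7  is:27  ro:28  ex:29  wr:30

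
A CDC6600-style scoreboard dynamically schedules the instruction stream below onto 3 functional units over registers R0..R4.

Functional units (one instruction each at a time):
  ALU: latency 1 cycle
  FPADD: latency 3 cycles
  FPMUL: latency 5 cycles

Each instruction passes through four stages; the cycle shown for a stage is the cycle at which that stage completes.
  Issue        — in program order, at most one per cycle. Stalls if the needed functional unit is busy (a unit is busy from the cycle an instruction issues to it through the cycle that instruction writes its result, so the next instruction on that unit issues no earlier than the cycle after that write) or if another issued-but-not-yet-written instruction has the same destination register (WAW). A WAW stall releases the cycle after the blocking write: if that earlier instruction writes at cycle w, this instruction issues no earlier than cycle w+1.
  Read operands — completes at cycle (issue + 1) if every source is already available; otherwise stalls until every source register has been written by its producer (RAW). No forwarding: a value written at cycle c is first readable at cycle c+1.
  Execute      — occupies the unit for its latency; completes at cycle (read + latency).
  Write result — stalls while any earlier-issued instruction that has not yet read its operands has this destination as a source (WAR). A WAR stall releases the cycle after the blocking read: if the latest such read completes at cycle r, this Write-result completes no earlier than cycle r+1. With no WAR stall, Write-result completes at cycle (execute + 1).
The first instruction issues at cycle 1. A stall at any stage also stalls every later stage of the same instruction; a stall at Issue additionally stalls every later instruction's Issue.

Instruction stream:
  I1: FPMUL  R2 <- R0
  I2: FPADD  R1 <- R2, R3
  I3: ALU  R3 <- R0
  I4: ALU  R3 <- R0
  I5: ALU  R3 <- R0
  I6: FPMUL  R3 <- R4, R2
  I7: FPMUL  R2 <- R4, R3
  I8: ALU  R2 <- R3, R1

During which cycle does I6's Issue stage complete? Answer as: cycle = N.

cycle = 19

1) issue 1, read 2, done 7, write 8
2) issue 2, read 9, done 12, write 13  <RAW R2: wait I1 write@8>
3) issue 3, read 4, done 5, write 10  <WAR R3: wait I2 read@9>
4) issue 11, read 12, done 13, write 14  <struct: ALU busy until I3 writes@10>
5) issue 15, read 16, done 17, write 18  <struct: ALU busy until I4 writes@14>
6) issue 19, read 20, done 25, write 26  <WAW R3: wait I5 write@18>
7) issue 27, read 28, done 33, write 34  <struct: FPMUL busy until I6 writes@26>
8) issue 35, read 36, done 37, write 38  <WAW R2: wait I7 write@34>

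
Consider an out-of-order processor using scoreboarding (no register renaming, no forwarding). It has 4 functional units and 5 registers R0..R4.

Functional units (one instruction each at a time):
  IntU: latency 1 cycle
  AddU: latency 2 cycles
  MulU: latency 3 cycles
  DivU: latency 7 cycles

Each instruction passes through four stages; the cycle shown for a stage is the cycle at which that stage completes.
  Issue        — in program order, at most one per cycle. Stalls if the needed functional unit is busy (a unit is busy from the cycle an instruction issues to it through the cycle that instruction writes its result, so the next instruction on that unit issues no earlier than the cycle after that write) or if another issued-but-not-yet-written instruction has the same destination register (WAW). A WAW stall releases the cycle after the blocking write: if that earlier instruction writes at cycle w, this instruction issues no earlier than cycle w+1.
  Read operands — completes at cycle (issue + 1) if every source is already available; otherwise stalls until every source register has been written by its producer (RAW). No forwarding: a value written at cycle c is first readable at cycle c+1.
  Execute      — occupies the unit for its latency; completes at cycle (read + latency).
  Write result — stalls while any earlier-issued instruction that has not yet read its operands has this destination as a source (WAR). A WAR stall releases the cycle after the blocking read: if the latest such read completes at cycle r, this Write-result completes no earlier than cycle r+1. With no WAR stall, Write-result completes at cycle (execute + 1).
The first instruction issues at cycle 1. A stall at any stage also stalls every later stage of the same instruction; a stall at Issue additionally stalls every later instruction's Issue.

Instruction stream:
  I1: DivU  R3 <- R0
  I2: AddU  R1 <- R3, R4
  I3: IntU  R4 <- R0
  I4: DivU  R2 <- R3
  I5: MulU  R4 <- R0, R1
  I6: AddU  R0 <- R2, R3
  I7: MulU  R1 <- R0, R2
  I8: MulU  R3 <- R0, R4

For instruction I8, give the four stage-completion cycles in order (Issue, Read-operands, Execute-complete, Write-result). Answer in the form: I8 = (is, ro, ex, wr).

I8 = (30, 31, 34, 35)

cycle 1: issue I1 (DivU)
cycle 2: I1 read-ops, issue I2 (AddU)
cycle 3: issue I3 (IntU)
cycle 4: I3 read-ops
cycle 5: I3 finished on IntU
cycle 9: I1 finished on DivU
cycle 10: I1→R3
cycle 11: I2 read-ops, issue I4 (DivU)
cycle 12: I3→R4, I4 read-ops
cycle 13: I2 finished on AddU, issue I5 (MulU)
cycle 14: I2→R1
cycle 15: I5 read-ops, issue I6 (AddU)
cycle 18: I5 finished on MulU
cycle 19: I4 finished on DivU, I5→R4
cycle 20: I4→R2, issue I7 (MulU)
cycle 21: I6 read-ops
cycle 23: I6 finished on AddU
cycle 24: I6→R0
cycle 25: I7 read-ops
cycle 28: I7 finished on MulU
cycle 29: I7→R1
cycle 30: issue I8 (MulU)
cycle 31: I8 read-ops
cycle 34: I8 finished on MulU
cycle 35: I8→R3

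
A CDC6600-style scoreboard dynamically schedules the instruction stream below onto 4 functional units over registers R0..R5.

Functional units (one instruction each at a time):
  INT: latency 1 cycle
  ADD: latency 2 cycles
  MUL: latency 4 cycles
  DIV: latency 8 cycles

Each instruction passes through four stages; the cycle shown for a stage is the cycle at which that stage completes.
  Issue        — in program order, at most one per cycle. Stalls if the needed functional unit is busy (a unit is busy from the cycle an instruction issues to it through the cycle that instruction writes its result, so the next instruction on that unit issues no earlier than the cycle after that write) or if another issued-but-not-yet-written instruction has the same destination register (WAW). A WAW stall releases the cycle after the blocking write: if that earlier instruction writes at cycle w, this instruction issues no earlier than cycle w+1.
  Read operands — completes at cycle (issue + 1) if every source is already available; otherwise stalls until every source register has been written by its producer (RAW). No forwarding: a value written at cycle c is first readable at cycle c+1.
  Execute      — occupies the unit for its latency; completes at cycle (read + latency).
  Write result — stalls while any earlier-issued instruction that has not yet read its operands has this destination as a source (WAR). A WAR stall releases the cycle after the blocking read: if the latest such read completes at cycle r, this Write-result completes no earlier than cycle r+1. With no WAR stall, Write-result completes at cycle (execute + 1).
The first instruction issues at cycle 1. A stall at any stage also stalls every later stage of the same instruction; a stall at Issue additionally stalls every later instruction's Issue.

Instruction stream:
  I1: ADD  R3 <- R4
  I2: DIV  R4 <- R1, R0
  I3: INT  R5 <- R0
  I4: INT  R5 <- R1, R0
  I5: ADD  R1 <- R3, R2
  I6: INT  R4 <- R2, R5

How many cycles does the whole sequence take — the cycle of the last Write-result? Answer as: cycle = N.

t=1  I1→ADD
t=2  I1 RO; I2→DIV
t=3  I2 RO; I3→INT
t=4  I1 EX; I3 RO
t=5  I1 WR R3; I3 EX
t=6  I3 WR R5
t=7  I4→INT
t=8  I4 RO; I5→ADD
t=9  I4 EX; I5 RO
t=10  I4 WR R5
t=11  I2 EX; I5 EX
t=12  I2 WR R4; I5 WR R1
t=13  I6→INT
t=14  I6 RO
t=15  I6 EX
t=16  I6 WR R4

cycle = 16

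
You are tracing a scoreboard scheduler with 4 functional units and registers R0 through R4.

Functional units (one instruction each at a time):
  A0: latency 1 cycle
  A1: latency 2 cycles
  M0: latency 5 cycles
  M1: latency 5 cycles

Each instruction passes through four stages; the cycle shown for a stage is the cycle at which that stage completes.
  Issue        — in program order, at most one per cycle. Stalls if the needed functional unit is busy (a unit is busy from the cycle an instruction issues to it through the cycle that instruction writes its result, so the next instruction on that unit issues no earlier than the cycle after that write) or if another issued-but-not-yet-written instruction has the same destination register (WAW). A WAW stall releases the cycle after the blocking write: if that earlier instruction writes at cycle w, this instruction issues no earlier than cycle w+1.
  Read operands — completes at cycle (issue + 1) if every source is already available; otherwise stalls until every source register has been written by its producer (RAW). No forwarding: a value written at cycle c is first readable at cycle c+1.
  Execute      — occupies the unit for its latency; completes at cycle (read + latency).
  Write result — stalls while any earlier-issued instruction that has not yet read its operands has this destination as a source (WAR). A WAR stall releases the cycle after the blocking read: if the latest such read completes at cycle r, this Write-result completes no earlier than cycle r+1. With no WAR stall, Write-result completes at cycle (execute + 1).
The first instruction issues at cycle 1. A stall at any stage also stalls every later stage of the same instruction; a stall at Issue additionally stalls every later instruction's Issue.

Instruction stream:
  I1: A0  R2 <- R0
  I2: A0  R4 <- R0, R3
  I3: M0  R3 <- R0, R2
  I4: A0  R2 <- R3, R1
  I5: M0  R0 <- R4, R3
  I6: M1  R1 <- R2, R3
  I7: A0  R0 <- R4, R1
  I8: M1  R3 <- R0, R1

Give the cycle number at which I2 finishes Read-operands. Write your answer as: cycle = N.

cycle = 6

I1: IS=1 RO=2 EX=3 WR=4
I2: IS=5 RO=6 EX=7 WR=8  [struct: A0 busy until I1 writes@4]
I3: IS=6 RO=7 EX=12 WR=13
I4: IS=9 RO=14 EX=15 WR=16  [struct: A0 busy until I2 writes@8; RAW R3: wait I3 write@13]
I5: IS=14 RO=15 EX=20 WR=21  [struct: M0 busy until I3 writes@13]
I6: IS=15 RO=17 EX=22 WR=23  [RAW R2: wait I4 write@16]
I7: IS=22 RO=24 EX=25 WR=26  [WAW R0: wait I5 write@21; RAW R1: wait I6 write@23]
I8: IS=24 RO=27 EX=32 WR=33  [struct: M1 busy until I6 writes@23; RAW R0: wait I7 write@26]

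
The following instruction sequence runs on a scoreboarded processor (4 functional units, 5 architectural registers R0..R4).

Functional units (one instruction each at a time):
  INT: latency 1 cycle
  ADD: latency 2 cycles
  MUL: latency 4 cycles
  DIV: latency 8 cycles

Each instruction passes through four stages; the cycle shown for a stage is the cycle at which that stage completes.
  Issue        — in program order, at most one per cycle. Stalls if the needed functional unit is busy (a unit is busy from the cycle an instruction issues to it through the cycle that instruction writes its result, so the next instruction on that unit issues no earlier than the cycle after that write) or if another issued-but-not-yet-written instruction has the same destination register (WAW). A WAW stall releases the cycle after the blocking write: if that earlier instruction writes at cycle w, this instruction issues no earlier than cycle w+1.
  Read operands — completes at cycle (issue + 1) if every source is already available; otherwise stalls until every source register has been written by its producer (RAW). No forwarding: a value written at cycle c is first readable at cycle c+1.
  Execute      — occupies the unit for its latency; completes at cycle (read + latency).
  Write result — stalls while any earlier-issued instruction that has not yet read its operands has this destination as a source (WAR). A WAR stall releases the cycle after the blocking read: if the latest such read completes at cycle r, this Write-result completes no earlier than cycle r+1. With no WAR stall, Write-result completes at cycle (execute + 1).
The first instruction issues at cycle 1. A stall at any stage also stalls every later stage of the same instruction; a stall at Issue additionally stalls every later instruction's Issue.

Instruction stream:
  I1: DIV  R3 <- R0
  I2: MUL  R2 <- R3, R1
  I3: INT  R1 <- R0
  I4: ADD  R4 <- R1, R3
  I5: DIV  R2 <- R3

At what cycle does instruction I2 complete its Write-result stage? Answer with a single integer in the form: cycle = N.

cycle = 17

[1] I1 issues→DIV
[2] I1 reads | I2 issues→MUL
[3] I3 issues→INT
[4] I3 reads | I4 issues→ADD
[5] I3 exec-done
[10] I1 exec-done
[11] I1 writes R3
[12] I2 reads
[13] I3 writes R1
[14] I4 reads
[16] I2 exec-done | I4 exec-done
[17] I2 writes R2 | I4 writes R4
[18] I5 issues→DIV
[19] I5 reads
[27] I5 exec-done
[28] I5 writes R2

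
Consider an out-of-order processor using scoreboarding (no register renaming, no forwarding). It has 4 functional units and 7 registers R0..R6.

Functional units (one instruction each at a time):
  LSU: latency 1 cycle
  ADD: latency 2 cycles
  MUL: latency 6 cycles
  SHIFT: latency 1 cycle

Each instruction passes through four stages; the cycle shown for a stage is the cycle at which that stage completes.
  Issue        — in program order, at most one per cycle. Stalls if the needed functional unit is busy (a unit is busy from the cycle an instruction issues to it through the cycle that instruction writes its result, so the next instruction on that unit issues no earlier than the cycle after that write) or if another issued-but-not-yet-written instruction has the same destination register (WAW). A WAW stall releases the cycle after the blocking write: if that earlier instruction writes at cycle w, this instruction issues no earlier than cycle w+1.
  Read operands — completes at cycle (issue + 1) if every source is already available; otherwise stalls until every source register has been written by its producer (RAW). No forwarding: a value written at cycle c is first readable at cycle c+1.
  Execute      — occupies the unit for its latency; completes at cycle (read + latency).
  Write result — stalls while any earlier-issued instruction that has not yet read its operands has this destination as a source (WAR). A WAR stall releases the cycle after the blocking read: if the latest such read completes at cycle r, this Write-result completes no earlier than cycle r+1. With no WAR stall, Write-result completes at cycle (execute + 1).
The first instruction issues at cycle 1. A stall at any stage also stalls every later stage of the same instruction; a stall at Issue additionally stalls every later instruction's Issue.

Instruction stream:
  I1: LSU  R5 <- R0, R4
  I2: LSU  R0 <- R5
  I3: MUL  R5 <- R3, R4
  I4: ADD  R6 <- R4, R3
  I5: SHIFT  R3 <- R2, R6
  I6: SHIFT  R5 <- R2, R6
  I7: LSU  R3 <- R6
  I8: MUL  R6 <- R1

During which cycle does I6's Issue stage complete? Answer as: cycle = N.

cycle = 15

cycle 1: I1 issues→LSU
cycle 2: I1 reads
cycle 3: I1 exec-done
cycle 4: I1 writes R5
cycle 5: I2 issues→LSU
cycle 6: I2 reads, I3 issues→MUL
cycle 7: I2 exec-done, I3 reads, I4 issues→ADD
cycle 8: I2 writes R0, I4 reads, I5 issues→SHIFT
cycle 10: I4 exec-done
cycle 11: I4 writes R6
cycle 12: I5 reads
cycle 13: I3 exec-done, I5 exec-done
cycle 14: I3 writes R5, I5 writes R3
cycle 15: I6 issues→SHIFT
cycle 16: I6 reads, I7 issues→LSU
cycle 17: I6 exec-done, I7 reads, I8 issues→MUL
cycle 18: I6 writes R5, I7 exec-done, I8 reads
cycle 19: I7 writes R3
cycle 24: I8 exec-done
cycle 25: I8 writes R6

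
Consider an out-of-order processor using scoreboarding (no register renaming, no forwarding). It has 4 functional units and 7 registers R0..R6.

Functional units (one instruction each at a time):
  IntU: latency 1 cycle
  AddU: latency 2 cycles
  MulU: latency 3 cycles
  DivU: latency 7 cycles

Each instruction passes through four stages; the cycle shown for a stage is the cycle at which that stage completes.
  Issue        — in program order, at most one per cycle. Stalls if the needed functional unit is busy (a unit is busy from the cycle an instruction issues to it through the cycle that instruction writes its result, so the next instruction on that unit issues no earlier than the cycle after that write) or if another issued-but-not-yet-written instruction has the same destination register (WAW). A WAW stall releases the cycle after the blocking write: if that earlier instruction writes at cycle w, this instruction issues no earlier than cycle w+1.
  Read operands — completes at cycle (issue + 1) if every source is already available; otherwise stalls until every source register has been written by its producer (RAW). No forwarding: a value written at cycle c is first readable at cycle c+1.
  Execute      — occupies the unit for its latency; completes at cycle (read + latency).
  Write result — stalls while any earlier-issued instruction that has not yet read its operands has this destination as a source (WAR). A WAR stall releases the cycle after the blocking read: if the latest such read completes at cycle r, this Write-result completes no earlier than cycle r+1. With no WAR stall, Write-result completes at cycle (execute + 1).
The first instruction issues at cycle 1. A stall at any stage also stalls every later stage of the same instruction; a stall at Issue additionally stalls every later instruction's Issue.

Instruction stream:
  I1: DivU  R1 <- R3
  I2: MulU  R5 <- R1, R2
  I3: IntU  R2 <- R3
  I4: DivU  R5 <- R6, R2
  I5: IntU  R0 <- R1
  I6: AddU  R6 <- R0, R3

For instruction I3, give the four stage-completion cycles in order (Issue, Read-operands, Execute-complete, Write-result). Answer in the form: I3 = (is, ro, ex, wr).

I3 = (3, 4, 5, 12)

I1 -> (1, 2, 9, 10)
I2 -> (2, 11, 14, 15)  // RAW R1: wait I1 write@10
I3 -> (3, 4, 5, 12)  // WAR R2: wait I2 read@11
I4 -> (16, 17, 24, 25)  // WAW R5: wait I2 write@15
I5 -> (17, 18, 19, 20)
I6 -> (18, 21, 23, 24)  // RAW R0: wait I5 write@20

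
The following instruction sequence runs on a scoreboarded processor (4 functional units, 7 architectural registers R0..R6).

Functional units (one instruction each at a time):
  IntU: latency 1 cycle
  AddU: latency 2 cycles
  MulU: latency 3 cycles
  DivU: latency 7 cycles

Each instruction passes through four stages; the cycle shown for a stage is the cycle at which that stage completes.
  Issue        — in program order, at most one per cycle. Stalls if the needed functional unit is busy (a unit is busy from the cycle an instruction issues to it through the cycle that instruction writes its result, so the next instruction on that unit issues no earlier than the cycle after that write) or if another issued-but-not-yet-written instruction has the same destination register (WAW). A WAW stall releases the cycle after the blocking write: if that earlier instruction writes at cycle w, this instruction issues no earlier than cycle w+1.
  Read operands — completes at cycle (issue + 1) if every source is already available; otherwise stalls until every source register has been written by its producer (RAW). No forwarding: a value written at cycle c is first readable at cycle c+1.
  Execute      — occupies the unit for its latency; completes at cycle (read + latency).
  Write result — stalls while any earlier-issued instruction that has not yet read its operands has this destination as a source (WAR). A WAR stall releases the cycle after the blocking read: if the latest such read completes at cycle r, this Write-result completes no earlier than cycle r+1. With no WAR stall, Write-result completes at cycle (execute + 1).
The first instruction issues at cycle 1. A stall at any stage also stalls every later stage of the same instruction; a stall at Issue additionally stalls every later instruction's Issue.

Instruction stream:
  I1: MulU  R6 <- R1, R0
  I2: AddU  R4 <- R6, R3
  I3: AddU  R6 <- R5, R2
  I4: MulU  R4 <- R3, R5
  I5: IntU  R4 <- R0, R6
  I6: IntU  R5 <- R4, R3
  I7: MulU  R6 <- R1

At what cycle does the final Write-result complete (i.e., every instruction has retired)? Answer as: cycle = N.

I1: IS=1 RO=2 EX=5 WR=6
I2: IS=2 RO=7 EX=9 WR=10  [RAW R6: wait I1 write@6]
I3: IS=11 RO=12 EX=14 WR=15  [struct: AddU busy until I2 writes@10]
I4: IS=12 RO=13 EX=16 WR=17
I5: IS=18 RO=19 EX=20 WR=21  [WAW R4: wait I4 write@17]
I6: IS=22 RO=23 EX=24 WR=25  [struct: IntU busy until I5 writes@21]
I7: IS=23 RO=24 EX=27 WR=28

cycle = 28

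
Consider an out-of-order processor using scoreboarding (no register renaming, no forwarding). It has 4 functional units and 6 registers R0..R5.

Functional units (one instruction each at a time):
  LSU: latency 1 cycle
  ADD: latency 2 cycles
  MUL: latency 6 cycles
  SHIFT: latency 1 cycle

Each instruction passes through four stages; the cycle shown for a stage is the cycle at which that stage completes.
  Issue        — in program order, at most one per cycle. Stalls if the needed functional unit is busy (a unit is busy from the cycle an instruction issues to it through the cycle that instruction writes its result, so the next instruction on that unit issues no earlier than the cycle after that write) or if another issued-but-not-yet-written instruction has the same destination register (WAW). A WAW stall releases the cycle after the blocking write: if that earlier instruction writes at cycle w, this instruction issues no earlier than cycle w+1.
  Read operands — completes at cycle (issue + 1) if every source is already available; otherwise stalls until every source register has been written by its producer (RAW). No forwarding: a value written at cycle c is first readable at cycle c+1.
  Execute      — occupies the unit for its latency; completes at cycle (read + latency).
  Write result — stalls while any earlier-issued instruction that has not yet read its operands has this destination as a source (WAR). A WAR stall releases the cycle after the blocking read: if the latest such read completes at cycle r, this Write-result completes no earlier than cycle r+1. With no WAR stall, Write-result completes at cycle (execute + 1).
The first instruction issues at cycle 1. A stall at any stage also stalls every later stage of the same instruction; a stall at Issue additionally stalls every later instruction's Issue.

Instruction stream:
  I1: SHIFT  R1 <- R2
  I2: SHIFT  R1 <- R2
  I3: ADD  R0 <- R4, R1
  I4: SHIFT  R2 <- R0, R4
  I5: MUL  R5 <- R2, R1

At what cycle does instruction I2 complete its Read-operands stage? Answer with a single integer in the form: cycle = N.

c1: issue I1 (SHIFT)
c2: I1 read-ops
c3: I1 finished on SHIFT
c4: I1→R1
c5: issue I2 (SHIFT)
c6: I2 read-ops · issue I3 (ADD)
c7: I2 finished on SHIFT
c8: I2→R1
c9: I3 read-ops · issue I4 (SHIFT)
c10: issue I5 (MUL)
c11: I3 finished on ADD
c12: I3→R0
c13: I4 read-ops
c14: I4 finished on SHIFT
c15: I4→R2
c16: I5 read-ops
c22: I5 finished on MUL
c23: I5→R5

cycle = 6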